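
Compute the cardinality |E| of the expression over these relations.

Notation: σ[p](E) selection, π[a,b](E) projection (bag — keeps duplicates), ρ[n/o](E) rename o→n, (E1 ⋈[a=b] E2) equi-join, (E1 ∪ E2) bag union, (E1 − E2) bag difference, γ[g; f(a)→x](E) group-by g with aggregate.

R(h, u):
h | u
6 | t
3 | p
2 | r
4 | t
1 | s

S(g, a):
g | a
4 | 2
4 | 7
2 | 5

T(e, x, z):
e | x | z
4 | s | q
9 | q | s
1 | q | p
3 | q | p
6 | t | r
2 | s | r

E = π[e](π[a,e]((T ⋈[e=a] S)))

Subexpression sizes:
  T → 6
  S → 3
  (T ⋈[e=a] S) → 1
  π[a,e]((T ⋈[e=a] S)) → 1
  π[e](π[a,e]((T ⋈[e=a] S))) → 1

|E| = 1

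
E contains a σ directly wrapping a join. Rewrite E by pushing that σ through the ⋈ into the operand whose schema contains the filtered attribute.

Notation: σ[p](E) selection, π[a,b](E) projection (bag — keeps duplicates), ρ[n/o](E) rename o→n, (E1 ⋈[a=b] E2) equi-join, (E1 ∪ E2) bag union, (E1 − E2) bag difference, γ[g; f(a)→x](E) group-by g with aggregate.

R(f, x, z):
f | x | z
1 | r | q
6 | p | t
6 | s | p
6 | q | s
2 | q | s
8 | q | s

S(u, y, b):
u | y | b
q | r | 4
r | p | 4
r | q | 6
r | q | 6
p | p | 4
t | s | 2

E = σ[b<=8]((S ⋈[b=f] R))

σ filters on b, owned by the left side.
E' = (σ[b<=8](S) ⋈[b=f] R)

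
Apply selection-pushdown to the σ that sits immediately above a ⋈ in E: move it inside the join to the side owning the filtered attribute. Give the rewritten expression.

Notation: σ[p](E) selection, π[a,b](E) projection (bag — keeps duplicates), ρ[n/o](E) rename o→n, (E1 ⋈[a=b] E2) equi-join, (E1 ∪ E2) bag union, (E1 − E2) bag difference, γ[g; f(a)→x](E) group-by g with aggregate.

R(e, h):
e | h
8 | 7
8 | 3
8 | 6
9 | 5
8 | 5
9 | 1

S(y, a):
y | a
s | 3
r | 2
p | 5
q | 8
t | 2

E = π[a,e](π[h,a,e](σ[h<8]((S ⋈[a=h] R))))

σ filters on h, owned by the right side.
E' = π[a,e](π[h,a,e]((S ⋈[a=h] σ[h<8](R))))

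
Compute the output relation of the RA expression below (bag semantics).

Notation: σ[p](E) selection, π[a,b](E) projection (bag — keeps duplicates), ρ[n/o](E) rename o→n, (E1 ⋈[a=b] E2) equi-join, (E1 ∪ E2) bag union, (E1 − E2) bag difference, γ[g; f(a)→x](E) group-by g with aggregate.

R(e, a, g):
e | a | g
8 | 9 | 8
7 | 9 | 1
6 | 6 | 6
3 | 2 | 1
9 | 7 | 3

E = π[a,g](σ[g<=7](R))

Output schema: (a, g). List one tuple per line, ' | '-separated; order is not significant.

Subexpression sizes:
  R → 5
  σ[g<=7](R) → 4
  π[a,g](σ[g<=7](R)) → 4

== RESULT ==
a | g
2 | 1
6 | 6
7 | 3
9 | 1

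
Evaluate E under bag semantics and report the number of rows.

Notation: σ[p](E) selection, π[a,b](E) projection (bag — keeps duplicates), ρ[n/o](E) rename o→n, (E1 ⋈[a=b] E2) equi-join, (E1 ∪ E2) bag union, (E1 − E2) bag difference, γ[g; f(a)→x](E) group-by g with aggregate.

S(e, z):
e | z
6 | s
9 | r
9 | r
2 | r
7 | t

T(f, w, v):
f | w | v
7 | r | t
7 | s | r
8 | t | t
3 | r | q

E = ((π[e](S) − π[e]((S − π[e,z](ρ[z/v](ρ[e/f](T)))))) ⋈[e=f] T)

Row counts bottom-up:
  S → 5
  π[e](S) → 5
  S → 5
  T → 4
  ρ[e/f](T) → 4
  ρ[z/v](ρ[e/f](T)) → 4
  π[e,z](ρ[z/v](ρ[e/f](T))) → 4
  (S − π[e,z](ρ[z/v](ρ[e/f](T)))) → 4
  π[e]((S − π[e,z](ρ[z/v](ρ[e/f](T))))) → 4
  (π[e](S) − π[e]((S − π[e,z](ρ[z/v](ρ[e/f](T)))))) → 1
  T → 4
  ((π[e](S) − π[e]((S − π[e,z](ρ[z/v](ρ[e/f](T)))))) ⋈[e=f] T) → 2

|E| = 2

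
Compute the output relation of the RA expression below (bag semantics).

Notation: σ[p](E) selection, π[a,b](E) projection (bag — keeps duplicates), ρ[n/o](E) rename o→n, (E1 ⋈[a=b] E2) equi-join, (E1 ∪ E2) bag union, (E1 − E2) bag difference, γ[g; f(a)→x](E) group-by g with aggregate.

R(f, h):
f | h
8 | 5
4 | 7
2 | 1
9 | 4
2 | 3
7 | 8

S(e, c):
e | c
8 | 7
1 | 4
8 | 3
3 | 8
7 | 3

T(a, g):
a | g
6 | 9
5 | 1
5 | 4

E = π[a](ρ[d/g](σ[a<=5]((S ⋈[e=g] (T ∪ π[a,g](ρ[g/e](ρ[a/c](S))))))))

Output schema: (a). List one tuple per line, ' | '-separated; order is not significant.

Per-node cardinality:
  S → 5
  T → 3
  S → 5
  ρ[a/c](S) → 5
  ρ[g/e](ρ[a/c](S)) → 5
  π[a,g](ρ[g/e](ρ[a/c](S))) → 5
  (T ∪ π[a,g](ρ[g/e](ρ[a/c](S)))) → 8
  (S ⋈[e=g] (T ∪ π[a,g](ρ[g/e](ρ[a/c](S))))) → 8
  σ[a<=5]((S ⋈[e=g] (T ∪ π[a,g](ρ[g/e](ρ[a/c](S)))))) → 5
  ρ[d/g](σ[a<=5]((S ⋈[e=g] (T ∪ π[a,g](ρ[g/e](ρ[a/c](S))))))) → 5
  π[a](ρ[d/g](σ[a<=5]((S ⋈[e=g] (T ∪ π[a,g](ρ[g/e](ρ[a/c](S)))))))) → 5

== RESULT ==
a
3
3
3
4
5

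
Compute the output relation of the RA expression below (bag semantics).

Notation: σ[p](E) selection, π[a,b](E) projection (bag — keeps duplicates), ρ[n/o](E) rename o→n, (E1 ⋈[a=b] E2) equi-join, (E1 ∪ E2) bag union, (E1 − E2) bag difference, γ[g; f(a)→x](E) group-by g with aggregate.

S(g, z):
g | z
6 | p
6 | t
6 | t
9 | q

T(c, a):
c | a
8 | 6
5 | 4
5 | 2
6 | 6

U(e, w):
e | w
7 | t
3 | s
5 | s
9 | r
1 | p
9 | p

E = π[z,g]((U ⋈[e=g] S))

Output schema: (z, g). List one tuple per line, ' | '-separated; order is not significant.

Per-node cardinality:
  U → 6
  S → 4
  (U ⋈[e=g] S) → 2
  π[z,g]((U ⋈[e=g] S)) → 2

== RESULT ==
z | g
q | 9
q | 9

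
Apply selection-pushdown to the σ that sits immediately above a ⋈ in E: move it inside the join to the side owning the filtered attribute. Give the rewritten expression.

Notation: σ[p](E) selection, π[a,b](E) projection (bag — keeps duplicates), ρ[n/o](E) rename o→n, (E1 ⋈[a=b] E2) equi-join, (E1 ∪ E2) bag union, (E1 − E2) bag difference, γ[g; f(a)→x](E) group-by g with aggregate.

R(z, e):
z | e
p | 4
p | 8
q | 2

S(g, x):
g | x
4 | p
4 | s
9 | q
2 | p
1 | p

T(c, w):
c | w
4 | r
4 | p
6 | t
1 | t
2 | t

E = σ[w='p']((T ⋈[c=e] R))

σ filters on w, owned by the left side.
E' = (σ[w='p'](T) ⋈[c=e] R)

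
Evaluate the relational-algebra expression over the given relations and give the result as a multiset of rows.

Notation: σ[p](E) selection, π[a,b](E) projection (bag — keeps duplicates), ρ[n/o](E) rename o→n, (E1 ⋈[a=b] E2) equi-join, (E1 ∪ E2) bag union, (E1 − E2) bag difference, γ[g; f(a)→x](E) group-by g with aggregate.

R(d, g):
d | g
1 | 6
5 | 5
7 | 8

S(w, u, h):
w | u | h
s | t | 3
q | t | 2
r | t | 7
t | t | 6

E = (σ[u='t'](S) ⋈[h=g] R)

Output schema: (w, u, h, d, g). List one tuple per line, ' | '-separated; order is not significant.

Subexpression sizes:
  S → 4
  σ[u='t'](S) → 4
  R → 3
  (σ[u='t'](S) ⋈[h=g] R) → 1

== RESULT ==
w | u | h | d | g
t | t | 6 | 1 | 6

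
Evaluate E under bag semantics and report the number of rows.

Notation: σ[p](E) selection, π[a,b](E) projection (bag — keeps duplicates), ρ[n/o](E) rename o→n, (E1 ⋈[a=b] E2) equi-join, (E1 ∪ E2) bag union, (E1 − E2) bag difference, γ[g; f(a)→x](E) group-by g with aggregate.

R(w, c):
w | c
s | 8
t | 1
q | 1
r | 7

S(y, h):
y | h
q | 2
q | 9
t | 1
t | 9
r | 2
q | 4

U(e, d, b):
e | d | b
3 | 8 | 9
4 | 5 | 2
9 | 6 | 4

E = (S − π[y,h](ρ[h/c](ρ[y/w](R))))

Subexpression sizes:
  S → 6
  R → 4
  ρ[y/w](R) → 4
  ρ[h/c](ρ[y/w](R)) → 4
  π[y,h](ρ[h/c](ρ[y/w](R))) → 4
  (S − π[y,h](ρ[h/c](ρ[y/w](R)))) → 5

|E| = 5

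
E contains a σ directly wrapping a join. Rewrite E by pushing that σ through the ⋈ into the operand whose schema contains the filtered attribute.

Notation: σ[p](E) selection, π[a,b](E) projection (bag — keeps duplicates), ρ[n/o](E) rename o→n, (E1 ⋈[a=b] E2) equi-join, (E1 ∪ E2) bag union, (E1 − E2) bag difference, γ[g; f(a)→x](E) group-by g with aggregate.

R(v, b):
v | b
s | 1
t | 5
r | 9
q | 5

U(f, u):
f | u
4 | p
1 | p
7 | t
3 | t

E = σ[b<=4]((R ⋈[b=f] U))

σ filters on b, owned by the left side.
E' = (σ[b<=4](R) ⋈[b=f] U)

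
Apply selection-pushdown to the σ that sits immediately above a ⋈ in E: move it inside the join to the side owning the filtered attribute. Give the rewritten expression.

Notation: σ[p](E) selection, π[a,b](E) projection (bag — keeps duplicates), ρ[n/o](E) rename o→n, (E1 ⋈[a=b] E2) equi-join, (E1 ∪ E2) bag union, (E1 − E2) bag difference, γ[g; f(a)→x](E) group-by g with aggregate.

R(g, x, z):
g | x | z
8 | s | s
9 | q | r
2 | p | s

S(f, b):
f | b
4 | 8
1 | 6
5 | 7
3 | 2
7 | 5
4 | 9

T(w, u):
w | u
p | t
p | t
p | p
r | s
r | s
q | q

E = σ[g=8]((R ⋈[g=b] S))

σ filters on g, owned by the left side.
E' = (σ[g=8](R) ⋈[g=b] S)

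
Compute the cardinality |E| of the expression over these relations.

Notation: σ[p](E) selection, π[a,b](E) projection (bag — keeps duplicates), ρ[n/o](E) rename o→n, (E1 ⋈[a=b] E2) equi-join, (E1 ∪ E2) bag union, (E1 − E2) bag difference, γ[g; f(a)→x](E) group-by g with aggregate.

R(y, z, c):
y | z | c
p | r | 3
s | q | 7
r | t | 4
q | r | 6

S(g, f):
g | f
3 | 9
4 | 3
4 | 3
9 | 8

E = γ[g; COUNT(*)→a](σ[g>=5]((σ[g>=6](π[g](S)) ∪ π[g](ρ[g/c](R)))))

Subexpression sizes:
  S → 4
  π[g](S) → 4
  σ[g>=6](π[g](S)) → 1
  R → 4
  ρ[g/c](R) → 4
  π[g](ρ[g/c](R)) → 4
  (σ[g>=6](π[g](S)) ∪ π[g](ρ[g/c](R))) → 5
  σ[g>=5]((σ[g>=6](π[g](S)) ∪ π[g](ρ[g/c](R)))) → 3
  γ[g; COUNT(*)→a](σ[g>=5]((σ[g>=6](π[g](S)) ∪ π[g](ρ[g/c](R))))) → 3

|E| = 3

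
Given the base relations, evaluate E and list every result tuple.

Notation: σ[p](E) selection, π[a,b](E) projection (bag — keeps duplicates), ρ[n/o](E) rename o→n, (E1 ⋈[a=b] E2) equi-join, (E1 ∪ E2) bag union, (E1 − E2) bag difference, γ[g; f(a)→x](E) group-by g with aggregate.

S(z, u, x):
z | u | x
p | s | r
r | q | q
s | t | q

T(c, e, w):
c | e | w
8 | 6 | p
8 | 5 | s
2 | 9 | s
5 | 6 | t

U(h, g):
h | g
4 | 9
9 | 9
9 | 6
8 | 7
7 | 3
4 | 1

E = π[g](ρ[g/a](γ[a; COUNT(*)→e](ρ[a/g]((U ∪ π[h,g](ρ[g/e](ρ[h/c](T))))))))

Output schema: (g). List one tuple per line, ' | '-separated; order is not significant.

Subexpression sizes:
  U → 6
  T → 4
  ρ[h/c](T) → 4
  ρ[g/e](ρ[h/c](T)) → 4
  π[h,g](ρ[g/e](ρ[h/c](T))) → 4
  (U ∪ π[h,g](ρ[g/e](ρ[h/c](T)))) → 10
  ρ[a/g]((U ∪ π[h,g](ρ[g/e](ρ[h/c](T))))) → 10
  γ[a; COUNT(*)→e](ρ[a/g]((U ∪ π[h,g](ρ[g/e](ρ[h/c](T)))))) → 6
  ρ[g/a](γ[a; COUNT(*)→e](ρ[a/g]((U ∪ π[h,g](ρ[g/e](ρ[h/c](T))))))) → 6
  π[g](ρ[g/a](γ[a; COUNT(*)→e](ρ[a/g]((U ∪ π[h,g](ρ[g/e](ρ[h/c](T)))))))) → 6

== RESULT ==
g
1
3
5
6
7
9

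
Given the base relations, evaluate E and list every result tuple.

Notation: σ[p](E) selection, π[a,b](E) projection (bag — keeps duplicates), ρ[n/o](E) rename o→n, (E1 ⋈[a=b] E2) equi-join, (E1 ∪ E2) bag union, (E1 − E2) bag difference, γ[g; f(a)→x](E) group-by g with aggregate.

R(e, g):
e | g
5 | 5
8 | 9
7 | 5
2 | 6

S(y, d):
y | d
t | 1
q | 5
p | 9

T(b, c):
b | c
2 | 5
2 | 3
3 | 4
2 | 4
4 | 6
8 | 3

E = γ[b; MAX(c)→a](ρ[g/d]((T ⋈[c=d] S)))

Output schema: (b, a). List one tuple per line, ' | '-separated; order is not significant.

Per-node cardinality:
  T → 6
  S → 3
  (T ⋈[c=d] S) → 1
  ρ[g/d]((T ⋈[c=d] S)) → 1
  γ[b; MAX(c)→a](ρ[g/d]((T ⋈[c=d] S))) → 1

== RESULT ==
b | a
2 | 5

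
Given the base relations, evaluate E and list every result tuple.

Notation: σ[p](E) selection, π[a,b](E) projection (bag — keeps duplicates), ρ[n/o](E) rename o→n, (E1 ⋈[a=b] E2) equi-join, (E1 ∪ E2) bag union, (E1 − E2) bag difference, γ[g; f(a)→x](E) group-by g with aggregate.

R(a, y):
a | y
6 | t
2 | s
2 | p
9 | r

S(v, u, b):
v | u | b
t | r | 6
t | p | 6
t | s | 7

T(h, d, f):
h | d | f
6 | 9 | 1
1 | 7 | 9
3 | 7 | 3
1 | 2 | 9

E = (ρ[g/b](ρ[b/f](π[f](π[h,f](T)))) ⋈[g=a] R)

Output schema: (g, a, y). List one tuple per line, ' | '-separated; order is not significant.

Row counts bottom-up:
  T → 4
  π[h,f](T) → 4
  π[f](π[h,f](T)) → 4
  ρ[b/f](π[f](π[h,f](T))) → 4
  ρ[g/b](ρ[b/f](π[f](π[h,f](T)))) → 4
  R → 4
  (ρ[g/b](ρ[b/f](π[f](π[h,f](T)))) ⋈[g=a] R) → 2

== RESULT ==
g | a | y
9 | 9 | r
9 | 9 | r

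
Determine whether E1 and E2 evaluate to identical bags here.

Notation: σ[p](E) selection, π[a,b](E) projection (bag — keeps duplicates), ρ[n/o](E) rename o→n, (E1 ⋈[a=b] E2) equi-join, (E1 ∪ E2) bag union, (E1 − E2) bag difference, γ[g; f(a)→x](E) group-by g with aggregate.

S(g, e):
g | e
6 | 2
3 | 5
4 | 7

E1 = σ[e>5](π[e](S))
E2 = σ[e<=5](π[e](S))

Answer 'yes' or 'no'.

E1 stepwise |·|:
  S → 3
  π[e](S) → 3
  σ[e>5](π[e](S)) → 1
E2 stepwise |·|:
  S → 3
  π[e](S) → 3
  σ[e<=5](π[e](S)) → 2

E1 result:
e
7
E2 result:
e
2
5
Witness: (7,) appears 1× in E1 but 0× in E2.

no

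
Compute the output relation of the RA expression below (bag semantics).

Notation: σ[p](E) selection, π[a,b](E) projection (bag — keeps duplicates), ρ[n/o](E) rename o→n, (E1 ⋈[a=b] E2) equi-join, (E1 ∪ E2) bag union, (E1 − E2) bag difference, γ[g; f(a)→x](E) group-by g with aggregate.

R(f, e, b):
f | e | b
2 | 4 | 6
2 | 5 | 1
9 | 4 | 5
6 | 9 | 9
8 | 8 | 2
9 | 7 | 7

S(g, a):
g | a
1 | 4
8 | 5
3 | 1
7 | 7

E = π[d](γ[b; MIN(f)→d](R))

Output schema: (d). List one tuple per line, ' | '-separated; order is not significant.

Per-node cardinality:
  R → 6
  γ[b; MIN(f)→d](R) → 6
  π[d](γ[b; MIN(f)→d](R)) → 6

== RESULT ==
d
2
2
6
8
9
9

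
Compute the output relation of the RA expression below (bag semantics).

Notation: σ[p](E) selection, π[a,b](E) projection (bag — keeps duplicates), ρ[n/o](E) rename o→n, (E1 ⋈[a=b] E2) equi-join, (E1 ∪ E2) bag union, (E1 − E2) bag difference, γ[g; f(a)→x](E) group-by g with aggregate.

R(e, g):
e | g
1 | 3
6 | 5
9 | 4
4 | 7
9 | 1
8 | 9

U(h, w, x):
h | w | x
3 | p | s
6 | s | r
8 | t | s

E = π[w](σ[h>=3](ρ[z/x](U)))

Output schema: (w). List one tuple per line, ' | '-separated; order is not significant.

Per-node cardinality:
  U → 3
  ρ[z/x](U) → 3
  σ[h>=3](ρ[z/x](U)) → 3
  π[w](σ[h>=3](ρ[z/x](U))) → 3

== RESULT ==
w
p
s
t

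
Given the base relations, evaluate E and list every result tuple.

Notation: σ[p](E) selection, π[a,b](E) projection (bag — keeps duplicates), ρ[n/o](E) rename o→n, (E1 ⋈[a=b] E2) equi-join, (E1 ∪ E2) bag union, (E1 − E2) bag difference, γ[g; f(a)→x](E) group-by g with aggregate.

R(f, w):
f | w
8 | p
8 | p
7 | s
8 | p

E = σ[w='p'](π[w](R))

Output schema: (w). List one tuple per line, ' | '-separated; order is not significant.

Subexpression sizes:
  R → 4
  π[w](R) → 4
  σ[w='p'](π[w](R)) → 3

== RESULT ==
w
p
p
p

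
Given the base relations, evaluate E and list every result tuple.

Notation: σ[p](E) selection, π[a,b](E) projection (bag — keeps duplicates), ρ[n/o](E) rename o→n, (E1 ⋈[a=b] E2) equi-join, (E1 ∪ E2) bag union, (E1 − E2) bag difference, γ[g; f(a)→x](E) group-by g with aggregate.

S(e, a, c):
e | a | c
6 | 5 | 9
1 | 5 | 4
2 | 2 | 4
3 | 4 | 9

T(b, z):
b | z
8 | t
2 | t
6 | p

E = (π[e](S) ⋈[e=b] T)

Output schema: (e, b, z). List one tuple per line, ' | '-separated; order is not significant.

Row counts bottom-up:
  S → 4
  π[e](S) → 4
  T → 3
  (π[e](S) ⋈[e=b] T) → 2

== RESULT ==
e | b | z
2 | 2 | t
6 | 6 | p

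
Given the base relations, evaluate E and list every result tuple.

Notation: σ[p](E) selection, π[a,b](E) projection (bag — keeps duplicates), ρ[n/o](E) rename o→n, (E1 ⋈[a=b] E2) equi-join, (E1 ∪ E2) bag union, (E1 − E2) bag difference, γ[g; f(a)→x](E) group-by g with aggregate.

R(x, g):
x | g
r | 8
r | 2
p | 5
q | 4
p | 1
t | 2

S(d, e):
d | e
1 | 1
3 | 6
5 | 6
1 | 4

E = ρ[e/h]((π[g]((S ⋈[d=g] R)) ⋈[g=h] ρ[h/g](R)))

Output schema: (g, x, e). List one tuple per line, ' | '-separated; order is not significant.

Subexpression sizes:
  S → 4
  R → 6
  (S ⋈[d=g] R) → 3
  π[g]((S ⋈[d=g] R)) → 3
  R → 6
  ρ[h/g](R) → 6
  (π[g]((S ⋈[d=g] R)) ⋈[g=h] ρ[h/g](R)) → 3
  ρ[e/h]((π[g]((S ⋈[d=g] R)) ⋈[g=h] ρ[h/g](R))) → 3

== RESULT ==
g | x | e
1 | p | 1
1 | p | 1
5 | p | 5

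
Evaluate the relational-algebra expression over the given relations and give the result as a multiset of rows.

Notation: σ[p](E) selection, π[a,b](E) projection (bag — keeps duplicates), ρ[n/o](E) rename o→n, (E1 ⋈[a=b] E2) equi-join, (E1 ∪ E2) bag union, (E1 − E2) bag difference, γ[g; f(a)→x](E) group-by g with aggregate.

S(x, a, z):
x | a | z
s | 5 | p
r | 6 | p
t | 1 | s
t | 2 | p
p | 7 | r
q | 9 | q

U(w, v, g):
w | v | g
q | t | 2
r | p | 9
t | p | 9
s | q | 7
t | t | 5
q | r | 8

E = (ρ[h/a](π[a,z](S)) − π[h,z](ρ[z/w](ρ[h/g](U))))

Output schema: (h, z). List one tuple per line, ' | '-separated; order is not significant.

Per-node cardinality:
  S → 6
  π[a,z](S) → 6
  ρ[h/a](π[a,z](S)) → 6
  U → 6
  ρ[h/g](U) → 6
  ρ[z/w](ρ[h/g](U)) → 6
  π[h,z](ρ[z/w](ρ[h/g](U))) → 6
  (ρ[h/a](π[a,z](S)) − π[h,z](ρ[z/w](ρ[h/g](U)))) → 6

== RESULT ==
h | z
1 | s
2 | p
5 | p
6 | p
7 | r
9 | q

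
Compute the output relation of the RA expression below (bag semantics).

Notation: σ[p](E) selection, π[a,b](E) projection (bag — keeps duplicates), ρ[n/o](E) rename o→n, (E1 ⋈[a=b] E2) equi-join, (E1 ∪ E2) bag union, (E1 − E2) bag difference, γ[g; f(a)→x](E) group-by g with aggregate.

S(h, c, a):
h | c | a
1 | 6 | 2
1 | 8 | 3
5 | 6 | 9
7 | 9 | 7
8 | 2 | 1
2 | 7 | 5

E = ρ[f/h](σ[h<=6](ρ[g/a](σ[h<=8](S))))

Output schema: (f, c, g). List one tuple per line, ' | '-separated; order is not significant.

Stepwise |·|:
  S → 6
  σ[h<=8](S) → 6
  ρ[g/a](σ[h<=8](S)) → 6
  σ[h<=6](ρ[g/a](σ[h<=8](S))) → 4
  ρ[f/h](σ[h<=6](ρ[g/a](σ[h<=8](S)))) → 4

== RESULT ==
f | c | g
1 | 6 | 2
1 | 8 | 3
2 | 7 | 5
5 | 6 | 9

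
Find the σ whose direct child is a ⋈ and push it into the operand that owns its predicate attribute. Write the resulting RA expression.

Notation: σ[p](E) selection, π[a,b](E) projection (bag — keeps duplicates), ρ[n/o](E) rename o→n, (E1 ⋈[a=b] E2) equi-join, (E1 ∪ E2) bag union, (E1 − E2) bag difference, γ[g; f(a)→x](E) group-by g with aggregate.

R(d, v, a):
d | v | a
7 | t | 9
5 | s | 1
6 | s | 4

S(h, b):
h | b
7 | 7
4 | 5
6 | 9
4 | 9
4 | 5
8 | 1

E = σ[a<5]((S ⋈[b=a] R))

σ filters on a, owned by the right side.
E' = (S ⋈[b=a] σ[a<5](R))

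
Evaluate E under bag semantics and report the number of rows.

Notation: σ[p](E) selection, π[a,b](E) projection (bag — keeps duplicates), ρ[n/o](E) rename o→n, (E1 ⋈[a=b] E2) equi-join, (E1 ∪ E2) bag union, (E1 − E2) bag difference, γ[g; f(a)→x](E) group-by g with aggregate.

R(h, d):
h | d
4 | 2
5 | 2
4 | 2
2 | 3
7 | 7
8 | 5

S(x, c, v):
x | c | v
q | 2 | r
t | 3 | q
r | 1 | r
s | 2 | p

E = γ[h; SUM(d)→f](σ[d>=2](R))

Per-node cardinality:
  R → 6
  σ[d>=2](R) → 6
  γ[h; SUM(d)→f](σ[d>=2](R)) → 5

|E| = 5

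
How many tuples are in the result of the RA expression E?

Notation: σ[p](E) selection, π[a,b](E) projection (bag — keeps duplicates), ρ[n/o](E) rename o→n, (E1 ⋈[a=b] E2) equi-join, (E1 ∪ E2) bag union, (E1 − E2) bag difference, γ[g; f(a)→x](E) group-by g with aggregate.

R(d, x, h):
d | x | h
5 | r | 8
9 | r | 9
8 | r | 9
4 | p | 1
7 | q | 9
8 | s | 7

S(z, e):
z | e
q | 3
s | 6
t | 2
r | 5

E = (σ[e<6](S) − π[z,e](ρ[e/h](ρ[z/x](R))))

Stepwise |·|:
  S → 4
  σ[e<6](S) → 3
  R → 6
  ρ[z/x](R) → 6
  ρ[e/h](ρ[z/x](R)) → 6
  π[z,e](ρ[e/h](ρ[z/x](R))) → 6
  (σ[e<6](S) − π[z,e](ρ[e/h](ρ[z/x](R)))) → 3

|E| = 3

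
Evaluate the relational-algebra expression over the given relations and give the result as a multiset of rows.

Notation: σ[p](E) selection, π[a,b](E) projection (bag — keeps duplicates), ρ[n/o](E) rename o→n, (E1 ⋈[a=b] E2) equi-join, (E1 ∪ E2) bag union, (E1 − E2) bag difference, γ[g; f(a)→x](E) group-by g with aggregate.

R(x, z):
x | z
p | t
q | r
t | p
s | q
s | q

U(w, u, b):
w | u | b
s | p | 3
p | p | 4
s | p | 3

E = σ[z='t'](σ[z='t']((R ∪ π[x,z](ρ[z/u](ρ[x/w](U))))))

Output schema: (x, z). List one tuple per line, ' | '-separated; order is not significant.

Row counts bottom-up:
  R → 5
  U → 3
  ρ[x/w](U) → 3
  ρ[z/u](ρ[x/w](U)) → 3
  π[x,z](ρ[z/u](ρ[x/w](U))) → 3
  (R ∪ π[x,z](ρ[z/u](ρ[x/w](U)))) → 8
  σ[z='t']((R ∪ π[x,z](ρ[z/u](ρ[x/w](U))))) → 1
  σ[z='t'](σ[z='t']((R ∪ π[x,z](ρ[z/u](ρ[x/w](U)))))) → 1

== RESULT ==
x | z
p | t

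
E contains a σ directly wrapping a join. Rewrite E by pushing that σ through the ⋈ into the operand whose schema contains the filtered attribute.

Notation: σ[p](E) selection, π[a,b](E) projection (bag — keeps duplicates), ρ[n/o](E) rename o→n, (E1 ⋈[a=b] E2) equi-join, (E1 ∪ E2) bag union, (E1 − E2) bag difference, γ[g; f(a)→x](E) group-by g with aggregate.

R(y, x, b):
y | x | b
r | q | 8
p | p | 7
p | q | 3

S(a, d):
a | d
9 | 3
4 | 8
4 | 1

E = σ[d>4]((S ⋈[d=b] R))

σ filters on d, owned by the left side.
E' = (σ[d>4](S) ⋈[d=b] R)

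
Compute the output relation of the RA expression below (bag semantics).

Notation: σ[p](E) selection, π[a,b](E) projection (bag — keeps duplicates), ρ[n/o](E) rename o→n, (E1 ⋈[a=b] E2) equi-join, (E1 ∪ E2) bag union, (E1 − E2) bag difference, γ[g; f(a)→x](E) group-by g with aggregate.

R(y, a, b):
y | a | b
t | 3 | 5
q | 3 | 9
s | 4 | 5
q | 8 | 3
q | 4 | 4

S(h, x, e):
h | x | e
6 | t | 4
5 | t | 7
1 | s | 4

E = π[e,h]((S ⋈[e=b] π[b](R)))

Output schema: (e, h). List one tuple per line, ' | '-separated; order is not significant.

Per-node cardinality:
  S → 3
  R → 5
  π[b](R) → 5
  (S ⋈[e=b] π[b](R)) → 2
  π[e,h]((S ⋈[e=b] π[b](R))) → 2

== RESULT ==
e | h
4 | 1
4 | 6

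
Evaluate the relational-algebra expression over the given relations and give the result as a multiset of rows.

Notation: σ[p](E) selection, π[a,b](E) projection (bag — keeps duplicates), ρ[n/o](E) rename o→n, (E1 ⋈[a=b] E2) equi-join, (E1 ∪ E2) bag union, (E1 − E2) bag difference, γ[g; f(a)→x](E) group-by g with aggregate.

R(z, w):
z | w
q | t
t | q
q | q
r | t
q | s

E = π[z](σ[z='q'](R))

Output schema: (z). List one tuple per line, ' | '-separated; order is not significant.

Row counts bottom-up:
  R → 5
  σ[z='q'](R) → 3
  π[z](σ[z='q'](R)) → 3

== RESULT ==
z
q
q
q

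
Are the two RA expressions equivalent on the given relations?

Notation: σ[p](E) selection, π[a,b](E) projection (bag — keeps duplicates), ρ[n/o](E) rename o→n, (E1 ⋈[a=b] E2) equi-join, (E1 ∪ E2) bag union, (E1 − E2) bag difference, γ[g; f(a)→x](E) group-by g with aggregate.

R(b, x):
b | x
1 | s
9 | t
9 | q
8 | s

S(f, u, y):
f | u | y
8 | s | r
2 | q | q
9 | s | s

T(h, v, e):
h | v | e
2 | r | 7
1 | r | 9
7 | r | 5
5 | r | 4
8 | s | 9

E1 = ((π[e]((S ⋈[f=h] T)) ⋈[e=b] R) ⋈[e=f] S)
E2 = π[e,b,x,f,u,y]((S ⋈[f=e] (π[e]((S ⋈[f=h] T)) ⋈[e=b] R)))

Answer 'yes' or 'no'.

E1 stepwise |·|:
  S → 3
  T → 5
  (S ⋈[f=h] T) → 2
  π[e]((S ⋈[f=h] T)) → 2
  R → 4
  (π[e]((S ⋈[f=h] T)) ⋈[e=b] R) → 2
  S → 3
  ((π[e]((S ⋈[f=h] T)) ⋈[e=b] R) ⋈[e=f] S) → 2
E2 stepwise |·|:
  S → 3
  S → 3
  T → 5
  (S ⋈[f=h] T) → 2
  π[e]((S ⋈[f=h] T)) → 2
  R → 4
  (π[e]((S ⋈[f=h] T)) ⋈[e=b] R) → 2
  (S ⋈[f=e] (π[e]((S ⋈[f=h] T)) ⋈[e=b] R)) → 2
  π[e,b,x,f,u,y]((S ⋈[f=e] (π[e]((S ⋈[f=h] T)) ⋈[e=b] R))) → 2

E1 and E2 produce the same multiset:
e | b | x | f | u | y
9 | 9 | q | 9 | s | s
9 | 9 | t | 9 | s | s

yes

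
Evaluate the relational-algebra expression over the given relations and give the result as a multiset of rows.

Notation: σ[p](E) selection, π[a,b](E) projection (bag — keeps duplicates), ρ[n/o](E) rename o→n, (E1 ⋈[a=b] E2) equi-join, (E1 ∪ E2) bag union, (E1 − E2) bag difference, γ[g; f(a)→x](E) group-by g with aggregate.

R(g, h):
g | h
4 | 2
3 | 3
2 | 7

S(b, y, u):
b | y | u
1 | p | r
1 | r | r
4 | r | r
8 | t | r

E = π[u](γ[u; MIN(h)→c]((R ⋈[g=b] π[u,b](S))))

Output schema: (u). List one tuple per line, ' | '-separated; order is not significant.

Subexpression sizes:
  R → 3
  S → 4
  π[u,b](S) → 4
  (R ⋈[g=b] π[u,b](S)) → 1
  γ[u; MIN(h)→c]((R ⋈[g=b] π[u,b](S))) → 1
  π[u](γ[u; MIN(h)→c]((R ⋈[g=b] π[u,b](S)))) → 1

== RESULT ==
u
r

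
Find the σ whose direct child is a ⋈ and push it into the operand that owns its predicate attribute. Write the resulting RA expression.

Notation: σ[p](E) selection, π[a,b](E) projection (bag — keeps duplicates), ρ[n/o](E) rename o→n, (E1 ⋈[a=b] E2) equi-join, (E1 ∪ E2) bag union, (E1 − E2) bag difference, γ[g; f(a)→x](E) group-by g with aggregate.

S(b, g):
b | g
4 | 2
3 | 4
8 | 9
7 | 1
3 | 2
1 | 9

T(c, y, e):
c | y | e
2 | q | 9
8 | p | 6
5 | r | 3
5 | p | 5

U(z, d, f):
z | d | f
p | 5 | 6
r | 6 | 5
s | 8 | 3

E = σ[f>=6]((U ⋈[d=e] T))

σ filters on f, owned by the left side.
E' = (σ[f>=6](U) ⋈[d=e] T)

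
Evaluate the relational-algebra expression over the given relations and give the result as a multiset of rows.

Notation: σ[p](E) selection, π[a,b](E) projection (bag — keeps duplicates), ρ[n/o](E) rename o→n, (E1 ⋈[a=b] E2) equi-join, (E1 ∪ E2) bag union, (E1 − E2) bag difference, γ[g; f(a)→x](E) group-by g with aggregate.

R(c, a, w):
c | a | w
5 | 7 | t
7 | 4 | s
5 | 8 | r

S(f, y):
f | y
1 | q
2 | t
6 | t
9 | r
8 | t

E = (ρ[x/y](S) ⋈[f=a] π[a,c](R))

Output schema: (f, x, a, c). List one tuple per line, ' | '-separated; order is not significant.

Row counts bottom-up:
  S → 5
  ρ[x/y](S) → 5
  R → 3
  π[a,c](R) → 3
  (ρ[x/y](S) ⋈[f=a] π[a,c](R)) → 1

== RESULT ==
f | x | a | c
8 | t | 8 | 5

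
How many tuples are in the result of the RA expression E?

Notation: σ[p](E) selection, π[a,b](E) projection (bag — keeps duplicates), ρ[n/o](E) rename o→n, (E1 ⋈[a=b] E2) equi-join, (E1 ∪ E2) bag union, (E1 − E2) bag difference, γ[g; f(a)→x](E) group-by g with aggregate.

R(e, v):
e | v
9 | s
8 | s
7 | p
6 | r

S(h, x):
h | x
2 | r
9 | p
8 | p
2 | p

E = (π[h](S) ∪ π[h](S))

Subexpression sizes:
  S → 4
  π[h](S) → 4
  S → 4
  π[h](S) → 4
  (π[h](S) ∪ π[h](S)) → 8

|E| = 8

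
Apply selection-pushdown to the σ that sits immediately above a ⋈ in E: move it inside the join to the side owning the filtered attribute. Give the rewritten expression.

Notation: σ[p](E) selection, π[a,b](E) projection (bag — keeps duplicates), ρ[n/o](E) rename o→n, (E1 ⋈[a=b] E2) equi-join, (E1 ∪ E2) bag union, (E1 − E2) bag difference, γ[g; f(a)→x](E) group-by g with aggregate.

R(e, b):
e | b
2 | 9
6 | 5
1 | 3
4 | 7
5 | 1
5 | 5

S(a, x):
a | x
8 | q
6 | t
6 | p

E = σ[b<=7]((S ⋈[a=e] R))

σ filters on b, owned by the right side.
E' = (S ⋈[a=e] σ[b<=7](R))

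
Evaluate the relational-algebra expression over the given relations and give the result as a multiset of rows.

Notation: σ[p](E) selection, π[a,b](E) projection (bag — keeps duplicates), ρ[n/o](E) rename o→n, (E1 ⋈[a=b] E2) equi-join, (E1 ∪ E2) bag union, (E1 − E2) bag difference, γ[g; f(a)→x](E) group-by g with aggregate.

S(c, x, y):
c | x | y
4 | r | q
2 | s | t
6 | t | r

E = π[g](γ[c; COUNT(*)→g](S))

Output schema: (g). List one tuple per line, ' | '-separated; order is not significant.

Subexpression sizes:
  S → 3
  γ[c; COUNT(*)→g](S) → 3
  π[g](γ[c; COUNT(*)→g](S)) → 3

== RESULT ==
g
1
1
1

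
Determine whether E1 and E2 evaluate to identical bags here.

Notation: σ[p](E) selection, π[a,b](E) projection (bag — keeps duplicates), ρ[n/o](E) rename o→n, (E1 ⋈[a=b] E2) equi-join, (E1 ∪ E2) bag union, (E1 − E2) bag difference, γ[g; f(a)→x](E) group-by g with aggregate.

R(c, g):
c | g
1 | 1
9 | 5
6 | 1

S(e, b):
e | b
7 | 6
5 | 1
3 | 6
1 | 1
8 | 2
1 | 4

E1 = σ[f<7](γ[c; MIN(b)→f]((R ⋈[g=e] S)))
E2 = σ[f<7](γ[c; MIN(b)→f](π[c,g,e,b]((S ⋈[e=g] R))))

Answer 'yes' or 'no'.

E1 stepwise |·|:
  R → 3
  S → 6
  (R ⋈[g=e] S) → 5
  γ[c; MIN(b)→f]((R ⋈[g=e] S)) → 3
  σ[f<7](γ[c; MIN(b)→f]((R ⋈[g=e] S))) → 3
E2 stepwise |·|:
  S → 6
  R → 3
  (S ⋈[e=g] R) → 5
  π[c,g,e,b]((S ⋈[e=g] R)) → 5
  γ[c; MIN(b)→f](π[c,g,e,b]((S ⋈[e=g] R))) → 3
  σ[f<7](γ[c; MIN(b)→f](π[c,g,e,b]((S ⋈[e=g] R)))) → 3

E1 and E2 produce the same multiset:
c | f
1 | 1
6 | 1
9 | 1

yes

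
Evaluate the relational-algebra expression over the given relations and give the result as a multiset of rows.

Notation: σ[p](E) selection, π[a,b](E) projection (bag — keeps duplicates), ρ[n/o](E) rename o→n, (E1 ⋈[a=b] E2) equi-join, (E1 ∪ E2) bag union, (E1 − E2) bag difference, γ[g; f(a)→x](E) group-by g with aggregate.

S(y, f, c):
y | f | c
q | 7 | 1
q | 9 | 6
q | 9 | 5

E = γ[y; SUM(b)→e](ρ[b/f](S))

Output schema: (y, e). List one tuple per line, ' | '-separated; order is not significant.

Row counts bottom-up:
  S → 3
  ρ[b/f](S) → 3
  γ[y; SUM(b)→e](ρ[b/f](S)) → 1

== RESULT ==
y | e
q | 25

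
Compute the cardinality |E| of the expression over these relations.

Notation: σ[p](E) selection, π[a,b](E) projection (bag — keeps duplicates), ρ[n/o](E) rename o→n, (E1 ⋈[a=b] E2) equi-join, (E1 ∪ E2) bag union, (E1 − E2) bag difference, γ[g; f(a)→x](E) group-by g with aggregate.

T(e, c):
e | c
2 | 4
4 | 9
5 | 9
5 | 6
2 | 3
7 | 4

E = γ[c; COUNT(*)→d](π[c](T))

Subexpression sizes:
  T → 6
  π[c](T) → 6
  γ[c; COUNT(*)→d](π[c](T)) → 4

|E| = 4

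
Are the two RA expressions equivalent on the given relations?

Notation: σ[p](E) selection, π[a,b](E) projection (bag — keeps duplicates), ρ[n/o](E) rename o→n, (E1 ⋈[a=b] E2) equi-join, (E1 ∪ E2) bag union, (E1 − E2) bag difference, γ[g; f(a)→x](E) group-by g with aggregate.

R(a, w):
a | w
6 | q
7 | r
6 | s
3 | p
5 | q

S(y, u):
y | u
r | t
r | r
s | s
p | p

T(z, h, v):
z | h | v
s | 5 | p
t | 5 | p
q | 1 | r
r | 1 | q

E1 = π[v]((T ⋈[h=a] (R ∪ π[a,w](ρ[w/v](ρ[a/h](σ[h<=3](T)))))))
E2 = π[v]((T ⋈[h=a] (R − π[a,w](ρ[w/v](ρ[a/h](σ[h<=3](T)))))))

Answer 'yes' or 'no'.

E1 per-node cardinality:
  T → 4
  R → 5
  T → 4
  σ[h<=3](T) → 2
  ρ[a/h](σ[h<=3](T)) → 2
  ρ[w/v](ρ[a/h](σ[h<=3](T))) → 2
  π[a,w](ρ[w/v](ρ[a/h](σ[h<=3](T)))) → 2
  (R ∪ π[a,w](ρ[w/v](ρ[a/h](σ[h<=3](T))))) → 7
  (T ⋈[h=a] (R ∪ π[a,w](ρ[w/v](ρ[a/h](σ[h<=3](T)))))) → 6
  π[v]((T ⋈[h=a] (R ∪ π[a,w](ρ[w/v](ρ[a/h](σ[h<=3](T))))))) → 6
E2 per-node cardinality:
  T → 4
  R → 5
  T → 4
  σ[h<=3](T) → 2
  ρ[a/h](σ[h<=3](T)) → 2
  ρ[w/v](ρ[a/h](σ[h<=3](T))) → 2
  π[a,w](ρ[w/v](ρ[a/h](σ[h<=3](T)))) → 2
  (R − π[a,w](ρ[w/v](ρ[a/h](σ[h<=3](T))))) → 5
  (T ⋈[h=a] (R − π[a,w](ρ[w/v](ρ[a/h](σ[h<=3](T)))))) → 2
  π[v]((T ⋈[h=a] (R − π[a,w](ρ[w/v](ρ[a/h](σ[h<=3](T))))))) → 2

E1 result:
v
p
p
q
q
r
r
E2 result:
v
p
p
Witness: ('q',) appears 2× in E1 but 0× in E2.

no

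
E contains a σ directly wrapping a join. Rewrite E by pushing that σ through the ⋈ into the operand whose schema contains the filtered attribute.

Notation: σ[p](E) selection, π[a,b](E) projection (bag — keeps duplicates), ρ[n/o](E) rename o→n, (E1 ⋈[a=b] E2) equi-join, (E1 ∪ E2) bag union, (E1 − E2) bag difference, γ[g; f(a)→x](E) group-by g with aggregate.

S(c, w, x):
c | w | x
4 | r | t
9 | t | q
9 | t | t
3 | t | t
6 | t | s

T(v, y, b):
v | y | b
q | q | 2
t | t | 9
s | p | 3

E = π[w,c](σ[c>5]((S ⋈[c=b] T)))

σ filters on c, owned by the left side.
E' = π[w,c]((σ[c>5](S) ⋈[c=b] T))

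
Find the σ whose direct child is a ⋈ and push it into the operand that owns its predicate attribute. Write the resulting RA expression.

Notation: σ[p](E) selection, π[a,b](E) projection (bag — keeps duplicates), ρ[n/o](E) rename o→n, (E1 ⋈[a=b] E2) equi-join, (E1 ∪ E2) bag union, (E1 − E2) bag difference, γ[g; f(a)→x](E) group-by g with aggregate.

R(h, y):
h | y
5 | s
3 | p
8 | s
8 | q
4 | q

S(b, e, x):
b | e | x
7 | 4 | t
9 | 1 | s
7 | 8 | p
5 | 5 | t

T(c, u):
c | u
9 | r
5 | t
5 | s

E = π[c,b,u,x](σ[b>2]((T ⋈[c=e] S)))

σ filters on b, owned by the right side.
E' = π[c,b,u,x]((T ⋈[c=e] σ[b>2](S)))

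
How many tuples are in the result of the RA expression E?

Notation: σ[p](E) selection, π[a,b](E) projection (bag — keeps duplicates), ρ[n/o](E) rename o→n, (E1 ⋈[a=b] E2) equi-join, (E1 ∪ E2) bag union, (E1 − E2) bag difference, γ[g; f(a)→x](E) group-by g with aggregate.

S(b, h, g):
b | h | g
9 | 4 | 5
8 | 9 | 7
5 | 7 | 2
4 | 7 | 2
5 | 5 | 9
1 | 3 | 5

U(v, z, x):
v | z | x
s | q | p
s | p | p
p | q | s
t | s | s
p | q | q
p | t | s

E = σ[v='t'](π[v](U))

Row counts bottom-up:
  U → 6
  π[v](U) → 6
  σ[v='t'](π[v](U)) → 1

|E| = 1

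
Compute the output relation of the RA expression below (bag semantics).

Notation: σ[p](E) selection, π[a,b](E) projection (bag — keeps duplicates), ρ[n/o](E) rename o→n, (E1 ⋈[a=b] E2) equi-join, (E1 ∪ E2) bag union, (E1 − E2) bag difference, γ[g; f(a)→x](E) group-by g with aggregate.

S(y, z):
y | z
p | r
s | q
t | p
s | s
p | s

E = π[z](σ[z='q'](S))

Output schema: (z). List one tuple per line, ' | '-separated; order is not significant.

Stepwise |·|:
  S → 5
  σ[z='q'](S) → 1
  π[z](σ[z='q'](S)) → 1

== RESULT ==
z
q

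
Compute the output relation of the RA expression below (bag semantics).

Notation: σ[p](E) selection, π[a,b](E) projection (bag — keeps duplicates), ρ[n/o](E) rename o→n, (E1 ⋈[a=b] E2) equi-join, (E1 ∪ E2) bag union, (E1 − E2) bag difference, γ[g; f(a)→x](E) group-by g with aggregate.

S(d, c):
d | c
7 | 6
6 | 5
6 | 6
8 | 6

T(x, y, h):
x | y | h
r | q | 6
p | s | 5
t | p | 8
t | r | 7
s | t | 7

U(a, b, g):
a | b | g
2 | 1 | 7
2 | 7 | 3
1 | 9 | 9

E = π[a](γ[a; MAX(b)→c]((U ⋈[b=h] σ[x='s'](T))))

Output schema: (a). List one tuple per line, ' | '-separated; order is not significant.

Subexpression sizes:
  U → 3
  T → 5
  σ[x='s'](T) → 1
  (U ⋈[b=h] σ[x='s'](T)) → 1
  γ[a; MAX(b)→c]((U ⋈[b=h] σ[x='s'](T))) → 1
  π[a](γ[a; MAX(b)→c]((U ⋈[b=h] σ[x='s'](T)))) → 1

== RESULT ==
a
2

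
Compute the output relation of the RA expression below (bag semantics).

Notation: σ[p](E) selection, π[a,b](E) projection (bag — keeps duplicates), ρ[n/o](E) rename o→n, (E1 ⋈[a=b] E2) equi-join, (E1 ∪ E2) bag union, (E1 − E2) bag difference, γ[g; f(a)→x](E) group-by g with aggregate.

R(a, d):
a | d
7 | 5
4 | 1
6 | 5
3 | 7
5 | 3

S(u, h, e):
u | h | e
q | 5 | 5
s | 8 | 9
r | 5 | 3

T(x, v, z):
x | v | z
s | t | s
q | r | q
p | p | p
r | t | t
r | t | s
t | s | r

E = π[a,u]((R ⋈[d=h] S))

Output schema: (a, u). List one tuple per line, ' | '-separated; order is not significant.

Row counts bottom-up:
  R → 5
  S → 3
  (R ⋈[d=h] S) → 4
  π[a,u]((R ⋈[d=h] S)) → 4

== RESULT ==
a | u
6 | q
6 | r
7 | q
7 | r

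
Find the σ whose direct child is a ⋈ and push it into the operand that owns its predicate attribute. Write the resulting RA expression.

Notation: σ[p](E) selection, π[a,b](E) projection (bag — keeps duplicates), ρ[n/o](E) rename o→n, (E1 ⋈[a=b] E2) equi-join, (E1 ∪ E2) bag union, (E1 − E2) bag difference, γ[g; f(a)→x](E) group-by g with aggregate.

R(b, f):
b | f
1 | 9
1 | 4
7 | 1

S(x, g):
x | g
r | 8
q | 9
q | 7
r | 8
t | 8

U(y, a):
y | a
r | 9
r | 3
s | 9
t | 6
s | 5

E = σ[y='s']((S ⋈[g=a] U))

σ filters on y, owned by the right side.
E' = (S ⋈[g=a] σ[y='s'](U))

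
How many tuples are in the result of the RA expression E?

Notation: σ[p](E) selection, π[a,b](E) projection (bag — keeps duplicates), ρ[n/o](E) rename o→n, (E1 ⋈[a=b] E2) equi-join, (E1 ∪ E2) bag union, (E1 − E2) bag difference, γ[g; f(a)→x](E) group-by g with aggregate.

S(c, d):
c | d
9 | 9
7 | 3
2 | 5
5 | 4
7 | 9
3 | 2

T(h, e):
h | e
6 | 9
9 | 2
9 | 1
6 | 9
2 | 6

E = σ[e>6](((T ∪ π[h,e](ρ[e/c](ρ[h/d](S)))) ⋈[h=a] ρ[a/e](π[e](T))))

Subexpression sizes:
  T → 5
  S → 6
  ρ[h/d](S) → 6
  ρ[e/c](ρ[h/d](S)) → 6
  π[h,e](ρ[e/c](ρ[h/d](S))) → 6
  (T ∪ π[h,e](ρ[e/c](ρ[h/d](S)))) → 11
  T → 5
  π[e](T) → 5
  ρ[a/e](π[e](T)) → 5
  ((T ∪ π[h,e](ρ[e/c](ρ[h/d](S)))) ⋈[h=a] ρ[a/e](π[e](T))) → 12
  σ[e>6](((T ∪ π[h,e](ρ[e/c](ρ[h/d](S)))) ⋈[h=a] ρ[a/e](π[e](T)))) → 6

|E| = 6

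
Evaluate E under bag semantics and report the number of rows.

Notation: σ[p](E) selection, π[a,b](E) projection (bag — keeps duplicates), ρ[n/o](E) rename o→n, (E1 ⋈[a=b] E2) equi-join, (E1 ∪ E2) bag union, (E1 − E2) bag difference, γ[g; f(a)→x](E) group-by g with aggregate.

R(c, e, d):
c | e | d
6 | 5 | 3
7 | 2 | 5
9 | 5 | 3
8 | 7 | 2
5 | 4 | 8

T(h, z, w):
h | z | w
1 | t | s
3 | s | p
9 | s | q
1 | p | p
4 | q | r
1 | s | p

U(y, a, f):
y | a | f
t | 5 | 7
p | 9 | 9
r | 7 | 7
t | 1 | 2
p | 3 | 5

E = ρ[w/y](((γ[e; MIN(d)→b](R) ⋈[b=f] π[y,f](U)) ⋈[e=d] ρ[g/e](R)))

Stepwise |·|:
  R → 5
  γ[e; MIN(d)→b](R) → 4
  U → 5
  π[y,f](U) → 5
  (γ[e; MIN(d)→b](R) ⋈[b=f] π[y,f](U)) → 2
  R → 5
  ρ[g/e](R) → 5
  ((γ[e; MIN(d)→b](R) ⋈[b=f] π[y,f](U)) ⋈[e=d] ρ[g/e](R)) → 1
  ρ[w/y](((γ[e; MIN(d)→b](R) ⋈[b=f] π[y,f](U)) ⋈[e=d] ρ[g/e](R))) → 1

|E| = 1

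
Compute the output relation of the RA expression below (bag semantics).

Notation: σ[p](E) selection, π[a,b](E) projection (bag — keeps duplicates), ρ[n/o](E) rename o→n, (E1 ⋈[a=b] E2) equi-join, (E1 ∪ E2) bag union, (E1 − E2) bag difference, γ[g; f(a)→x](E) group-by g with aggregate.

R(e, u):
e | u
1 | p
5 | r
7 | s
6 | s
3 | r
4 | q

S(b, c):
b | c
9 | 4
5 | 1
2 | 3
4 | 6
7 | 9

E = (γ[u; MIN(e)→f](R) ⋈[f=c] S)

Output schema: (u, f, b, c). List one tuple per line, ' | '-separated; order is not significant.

Per-node cardinality:
  R → 6
  γ[u; MIN(e)→f](R) → 4
  S → 5
  (γ[u; MIN(e)→f](R) ⋈[f=c] S) → 4

== RESULT ==
u | f | b | c
p | 1 | 5 | 1
q | 4 | 9 | 4
r | 3 | 2 | 3
s | 6 | 4 | 6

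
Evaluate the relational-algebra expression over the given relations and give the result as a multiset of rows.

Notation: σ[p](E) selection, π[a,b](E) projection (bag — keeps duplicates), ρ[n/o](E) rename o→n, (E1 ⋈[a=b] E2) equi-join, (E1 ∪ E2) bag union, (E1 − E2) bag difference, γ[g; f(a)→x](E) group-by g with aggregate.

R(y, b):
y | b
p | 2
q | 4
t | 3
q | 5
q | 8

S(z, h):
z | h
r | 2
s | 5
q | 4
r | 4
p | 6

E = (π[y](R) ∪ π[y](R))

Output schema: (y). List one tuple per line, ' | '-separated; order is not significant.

Row counts bottom-up:
  R → 5
  π[y](R) → 5
  R → 5
  π[y](R) → 5
  (π[y](R) ∪ π[y](R)) → 10

== RESULT ==
y
p
p
q
q
q
q
q
q
t
t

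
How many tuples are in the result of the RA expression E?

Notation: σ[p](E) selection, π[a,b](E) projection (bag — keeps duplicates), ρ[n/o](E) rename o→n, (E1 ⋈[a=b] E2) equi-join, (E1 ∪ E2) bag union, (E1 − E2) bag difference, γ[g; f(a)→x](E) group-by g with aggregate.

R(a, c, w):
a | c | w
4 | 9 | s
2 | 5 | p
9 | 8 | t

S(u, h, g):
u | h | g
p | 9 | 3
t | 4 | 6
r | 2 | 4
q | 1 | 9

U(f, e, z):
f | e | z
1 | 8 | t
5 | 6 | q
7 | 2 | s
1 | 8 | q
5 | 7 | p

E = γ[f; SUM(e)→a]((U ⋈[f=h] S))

Stepwise |·|:
  U → 5
  S → 4
  (U ⋈[f=h] S) → 2
  γ[f; SUM(e)→a]((U ⋈[f=h] S)) → 1

|E| = 1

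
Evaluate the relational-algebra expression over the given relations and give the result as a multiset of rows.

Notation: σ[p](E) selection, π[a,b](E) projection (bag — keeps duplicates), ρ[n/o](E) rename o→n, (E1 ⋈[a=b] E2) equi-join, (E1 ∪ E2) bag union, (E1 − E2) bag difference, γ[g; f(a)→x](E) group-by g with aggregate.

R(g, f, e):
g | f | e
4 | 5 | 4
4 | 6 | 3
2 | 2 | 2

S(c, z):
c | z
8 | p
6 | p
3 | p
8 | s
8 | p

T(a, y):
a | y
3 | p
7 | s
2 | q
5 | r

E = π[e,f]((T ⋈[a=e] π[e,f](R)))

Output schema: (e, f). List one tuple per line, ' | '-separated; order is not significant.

Row counts bottom-up:
  T → 4
  R → 3
  π[e,f](R) → 3
  (T ⋈[a=e] π[e,f](R)) → 2
  π[e,f]((T ⋈[a=e] π[e,f](R))) → 2

== RESULT ==
e | f
2 | 2
3 | 6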